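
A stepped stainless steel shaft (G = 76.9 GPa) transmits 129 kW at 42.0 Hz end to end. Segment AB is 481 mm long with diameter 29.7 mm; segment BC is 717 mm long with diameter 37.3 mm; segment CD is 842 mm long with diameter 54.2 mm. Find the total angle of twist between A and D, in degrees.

ω = 2π·42.0 = 263.9 rad/s, so T = P/ω = 129×10³ / 263.9 = 488.8 N·m.
J_AB = π(0.0297)⁴/32 = 7.64×10^-8 m⁴; J_BC = π(0.0373)⁴/32 = 1.90×10^-7 m⁴; J_CD = π(0.0542)⁴/32 = 8.47×10^-7 m⁴.
θ = (T/G)·Σ L_i/J_i = (488.8/76.9×10⁹)·(0.481/7.64×10^-8 + 0.717/1.90×10^-7 + 0.842/8.47×10^-7) = 0.07033 rad.

4.03°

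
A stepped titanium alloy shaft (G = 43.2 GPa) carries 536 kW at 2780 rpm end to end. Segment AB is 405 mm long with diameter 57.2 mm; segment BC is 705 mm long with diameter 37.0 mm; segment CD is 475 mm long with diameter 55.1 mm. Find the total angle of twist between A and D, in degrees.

11.6°

ω = 2π·2780/60 = 291.1 rad/s, so T = P/ω = 536×10³ / 291.1 = 1841 N·m.
J_AB = π(0.0572)⁴/32 = 1.05×10^-6 m⁴; J_BC = π(0.0370)⁴/32 = 1.84×10^-7 m⁴; J_CD = π(0.0551)⁴/32 = 9.05×10^-7 m⁴.
θ = (T/G)·Σ L_i/J_i = (1841/43.2×10⁹)·(0.405/1.05×10^-6 + 0.705/1.84×10^-7 + 0.475/9.05×10^-7) = 0.2021 rad.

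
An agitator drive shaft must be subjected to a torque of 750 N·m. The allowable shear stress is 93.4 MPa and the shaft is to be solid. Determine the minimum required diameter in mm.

34.5 mm

For a solid shaft τ_max = 16T/(πd³), so d = (16T/(π τ_allow))^(1/3) = (16·750.0/(π·9.34×10^7))^(1/3) = 0.03445 m.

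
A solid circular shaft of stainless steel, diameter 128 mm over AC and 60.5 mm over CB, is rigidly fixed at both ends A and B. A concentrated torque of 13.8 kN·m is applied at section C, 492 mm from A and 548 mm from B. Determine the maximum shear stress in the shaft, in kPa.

32100 kPa

Compatibility: T_A·a/J_AC = T_B·b/J_CB with T_A + T_B = T₀.
J_AC = 2.64×10^-5 m⁴, J_CB = 1.32×10^-6 m⁴, so T_A = T₀·(J_AC/a)/((J_AC/a)+(J_CB/b)) = 13210 N·m, T_B = 591.8 N·m.
τ in each portion: τ_AC = 3.21×10^7 Pa, τ_CB = 1.36×10^7 Pa; maximum is in AC.
τ_max = T_AC·r/J = 13210·0.0640/2.64×10^-5 = 3.208×10^7 Pa.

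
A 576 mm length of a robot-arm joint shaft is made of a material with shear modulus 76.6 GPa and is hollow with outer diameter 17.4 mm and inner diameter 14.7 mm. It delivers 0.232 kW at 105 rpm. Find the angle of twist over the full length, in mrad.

35.9 mrad

ω = 2π·105/60 = 11.00 rad/s, so T = P/ω = 0.232×10³ / 11.00 = 21.10 N·m.
J = π(d_o⁴ − d_i⁴)/32 = π(0.0174⁴ − 0.0147⁴)/32 = 4.415×10^-9 m⁴.
θ = T·L/(G·J) = 21.10 × 0.576 / (76.6×10⁹ × 4.415×10^-9) = 0.03594 rad.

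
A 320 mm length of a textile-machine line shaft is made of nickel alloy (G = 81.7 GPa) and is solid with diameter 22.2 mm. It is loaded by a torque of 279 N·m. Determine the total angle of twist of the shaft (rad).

0.0458 rad

J = πd⁴/32 = π(0.0222)⁴/32 = 2.385×10^-8 m⁴.
θ = T·L/(G·J) = 279.0 × 0.320 / (81.7×10⁹ × 2.385×10^-8) = 0.04583 rad.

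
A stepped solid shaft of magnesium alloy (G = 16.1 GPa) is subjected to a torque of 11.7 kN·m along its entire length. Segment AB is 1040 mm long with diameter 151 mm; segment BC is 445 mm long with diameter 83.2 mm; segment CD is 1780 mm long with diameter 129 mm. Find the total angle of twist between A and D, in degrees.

J_AB = π(0.151)⁴/32 = 5.10×10^-5 m⁴; J_BC = π(0.0832)⁴/32 = 4.70×10^-6 m⁴; J_CD = π(0.129)⁴/32 = 2.72×10^-5 m⁴.
θ = (T/G)·Σ L_i/J_i = (11700/16.1×10⁹)·(1.04/5.10×10^-5 + 0.445/4.70×10^-6 + 1.78/2.72×10^-5) = 0.1311 rad.

7.51°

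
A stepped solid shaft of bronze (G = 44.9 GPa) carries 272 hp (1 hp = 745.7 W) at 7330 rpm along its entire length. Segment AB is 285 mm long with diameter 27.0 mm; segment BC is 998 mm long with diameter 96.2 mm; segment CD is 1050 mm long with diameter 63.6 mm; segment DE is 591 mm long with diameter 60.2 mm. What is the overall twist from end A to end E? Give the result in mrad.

39.4 mrad

ω = 2π·7330/60 = 767.6 rad/s, so T = P/ω = 272×745.7 / 767.6 = 264.2 N·m.
J_AB = π(0.0270)⁴/32 = 5.22×10^-8 m⁴; J_BC = π(0.0962)⁴/32 = 8.41×10^-6 m⁴; J_CD = π(0.0636)⁴/32 = 1.61×10^-6 m⁴; J_DE = π(0.0602)⁴/32 = 1.29×10^-6 m⁴.
θ = (T/G)·Σ L_i/J_i = (264.2/44.9×10⁹)·(0.285/5.22×10^-8 + 0.998/8.41×10^-6 + 1.05/1.61×10^-6 + 0.591/1.29×10^-6) = 0.03939 rad.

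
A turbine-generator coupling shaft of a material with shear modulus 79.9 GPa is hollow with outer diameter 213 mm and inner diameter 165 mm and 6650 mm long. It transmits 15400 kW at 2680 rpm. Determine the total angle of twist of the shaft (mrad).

35.3 mrad

ω = 2π·2680/60 = 280.6 rad/s, so T = P/ω = 15400×10³ / 280.6 = 54870 N·m.
J = π(d_o⁴ − d_i⁴)/32 = π(0.213⁴ − 0.165⁴)/32 = 1.293×10^-4 m⁴.
θ = T·L/(G·J) = 54870 × 6.65 / (79.9×10⁹ × 1.293×10^-4) = 0.03532 rad.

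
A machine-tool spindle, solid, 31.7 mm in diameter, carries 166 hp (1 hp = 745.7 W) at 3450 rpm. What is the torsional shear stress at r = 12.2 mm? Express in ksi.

6.12 ksi

ω = 2π·3450/60 = 361.3 rad/s, so T = P/ω = 166×745.7 / 361.3 = 342.6 N·m.
J = πd⁴/32 = π(0.0317)⁴/32 = 9.914×10^-8 m⁴.
Shear stress varies linearly with radius: τ = T·r/J = 342.6 × 0.0122 / 9.914×10^-8 = 4.216×10^7 Pa.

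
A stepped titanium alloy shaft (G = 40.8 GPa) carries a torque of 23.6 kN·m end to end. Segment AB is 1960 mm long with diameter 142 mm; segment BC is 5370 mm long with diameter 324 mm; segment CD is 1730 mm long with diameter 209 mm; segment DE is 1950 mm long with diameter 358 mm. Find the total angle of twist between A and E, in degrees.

J_AB = π(0.142)⁴/32 = 3.99×10^-5 m⁴; J_BC = π(0.324)⁴/32 = 1.08×10^-3 m⁴; J_CD = π(0.209)⁴/32 = 1.87×10^-4 m⁴; J_DE = π(0.358)⁴/32 = 1.61×10^-3 m⁴.
θ = (T/G)·Σ L_i/J_i = (23600/40.8×10⁹)·(1.96/3.99×10^-5 + 5.37/1.08×10^-3 + 1.73/1.87×10^-4 + 1.95/1.61×10^-3) = 0.03732 rad.

2.14°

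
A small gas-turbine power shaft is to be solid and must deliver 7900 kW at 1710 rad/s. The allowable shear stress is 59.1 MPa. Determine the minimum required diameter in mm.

73.6 mm

ω = 1710 rad/s, so T = P/ω = 7900×10³ / 1710 = 4620 N·m.
For a solid shaft τ_max = 16T/(πd³), so d = (16T/(π τ_allow))^(1/3) = (16·4620/(π·5.91×10^7))^(1/3) = 0.07356 m.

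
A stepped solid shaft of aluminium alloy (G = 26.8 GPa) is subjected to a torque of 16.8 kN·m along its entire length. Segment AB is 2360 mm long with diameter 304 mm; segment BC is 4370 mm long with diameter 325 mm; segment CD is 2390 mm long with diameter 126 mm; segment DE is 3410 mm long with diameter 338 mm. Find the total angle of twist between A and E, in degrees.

J_AB = π(0.304)⁴/32 = 8.38×10^-4 m⁴; J_BC = π(0.325)⁴/32 = 1.10×10^-3 m⁴; J_CD = π(0.126)⁴/32 = 2.47×10^-5 m⁴; J_DE = π(0.338)⁴/32 = 1.28×10^-3 m⁴.
θ = (T/G)·Σ L_i/J_i = (16800/26.8×10⁹)·(2.36/8.38×10^-4 + 4.37/1.10×10^-3 + 2.39/2.47×10^-5 + 3.41/1.28×10^-3) = 0.06648 rad.

3.81°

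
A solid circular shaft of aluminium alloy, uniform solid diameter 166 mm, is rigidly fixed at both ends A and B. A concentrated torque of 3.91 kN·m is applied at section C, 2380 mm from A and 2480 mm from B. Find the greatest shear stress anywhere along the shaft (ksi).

With uniform GJ and both ends fixed, compatibility θ_AC = θ_CB gives T_A·a = T_B·b, together with T_A + T_B = T₀.
T_A = T₀·b/(a+b) = 3910·2480/4860 = 1995 N·m; T_B = 1915 N·m.
τ in each portion: τ_AC = 2.22×10^6 Pa, τ_CB = 2.13×10^6 Pa; maximum is in AC.
τ_max = T_AC·r/J = 1995·0.0830/7.45×10^-5 = 2.221×10^6 Pa.

0.322 ksi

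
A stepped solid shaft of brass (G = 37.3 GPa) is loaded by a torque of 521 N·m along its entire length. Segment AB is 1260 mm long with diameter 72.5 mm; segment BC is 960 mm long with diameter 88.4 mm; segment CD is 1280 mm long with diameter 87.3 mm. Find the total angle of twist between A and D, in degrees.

0.680°

J_AB = π(0.0725)⁴/32 = 2.71×10^-6 m⁴; J_BC = π(0.0884)⁴/32 = 6.00×10^-6 m⁴; J_CD = π(0.0873)⁴/32 = 5.70×10^-6 m⁴.
θ = (T/G)·Σ L_i/J_i = (521.0/37.3×10⁹)·(1.26/2.71×10^-6 + 0.960/6.00×10^-6 + 1.28/5.70×10^-6) = 0.01186 rad.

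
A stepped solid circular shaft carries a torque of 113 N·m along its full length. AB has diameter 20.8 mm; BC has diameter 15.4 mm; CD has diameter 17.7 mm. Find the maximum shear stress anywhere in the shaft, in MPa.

Under the same torque, τ_max = 16T/(πd³) is largest where d is smallest — segment BC (d = 15.4 mm).
τ_max = 16·113.0/(π·(0.0154)³) = 1.576×10^8 Pa.

158 MPa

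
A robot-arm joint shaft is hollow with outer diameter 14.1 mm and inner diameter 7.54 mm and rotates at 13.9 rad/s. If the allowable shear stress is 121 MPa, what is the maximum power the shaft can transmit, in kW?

J = π(d_o⁴ − d_i⁴)/32 = π(0.0141⁴ − 0.00754⁴)/32 = 3.563×10^-9 m⁴.
T_max = τ_allow·J/r = 1.21×10^8 × 3.563×10^-9 / 0.00705 = 61.15 N·m.
ω = 13.9 rad/s, so P_max = T_max·ω = 850.0 W.

0.850 kW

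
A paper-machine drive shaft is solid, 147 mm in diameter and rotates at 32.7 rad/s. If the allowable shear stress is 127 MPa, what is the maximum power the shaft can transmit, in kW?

J = πd⁴/32 = π(0.147)⁴/32 = 4.584×10^-5 m⁴.
T_max = τ_allow·J/r = 1.27×10^8 × 4.584×10^-5 / 0.0735 = 79210 N·m.
ω = 32.7 rad/s, so P_max = T_max·ω = 2.590×10^6 W.

2590 kW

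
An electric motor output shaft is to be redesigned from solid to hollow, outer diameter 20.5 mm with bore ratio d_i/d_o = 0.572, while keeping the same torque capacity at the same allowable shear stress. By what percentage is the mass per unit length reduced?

Equal τ_max and T ⇒ the solid shaft needs d_s³ = d_o³(1−k⁴), so d_s = 20.5·(1−0.572⁴)^(1/3) = 19.74 mm.
Area ratio A_h/A_s = d_o²(1−k²)/d_s² = (1−k²)/(1−k⁴)^(2/3) = 0.7256.
Mass saving = 1 − 0.7256 = 27.4 %.

27.4 %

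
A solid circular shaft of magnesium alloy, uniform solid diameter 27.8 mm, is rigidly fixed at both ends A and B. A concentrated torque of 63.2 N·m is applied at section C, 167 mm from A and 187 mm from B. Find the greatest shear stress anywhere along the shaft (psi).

With uniform GJ and both ends fixed, compatibility θ_AC = θ_CB gives T_A·a = T_B·b, together with T_A + T_B = T₀.
T_A = T₀·b/(a+b) = 63.20·187/354.0 = 33.39 N·m; T_B = 29.81 N·m.
τ in each portion: τ_AC = 7.91×10^6 Pa, τ_CB = 7.07×10^6 Pa; maximum is in AC.
τ_max = T_AC·r/J = 33.39·0.0139/5.86×10^-8 = 7.914×10^6 Pa.

1150 psi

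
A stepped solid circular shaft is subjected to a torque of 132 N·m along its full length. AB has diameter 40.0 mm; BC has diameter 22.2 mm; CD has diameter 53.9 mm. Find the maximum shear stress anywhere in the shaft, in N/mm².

Under the same torque, τ_max = 16T/(πd³) is largest where d is smallest — segment BC (d = 22.2 mm).
τ_max = 16·132.0/(π·(0.0222)³) = 6.144×10^7 Pa.

61.4 N/mm²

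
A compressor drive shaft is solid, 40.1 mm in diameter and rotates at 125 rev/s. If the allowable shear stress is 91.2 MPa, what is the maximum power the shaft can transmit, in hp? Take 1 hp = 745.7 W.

J = πd⁴/32 = π(0.0401)⁴/32 = 2.539×10^-7 m⁴.
T_max = τ_allow·J/r = 9.12×10^7 × 2.539×10^-7 / 0.0201 = 1155 N·m.
ω = 2π·125 = 785.4 rad/s, so P_max = T_max·ω = 9.069×10^5 W.

1220 hp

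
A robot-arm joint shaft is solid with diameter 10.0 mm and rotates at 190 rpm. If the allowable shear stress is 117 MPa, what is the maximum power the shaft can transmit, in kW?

0.457 kW

J = πd⁴/32 = π(0.0100)⁴/32 = 9.817×10^-10 m⁴.
T_max = τ_allow·J/r = 1.17×10^8 × 9.817×10^-10 / 0.00500 = 22.97 N·m.
ω = 2π·190/60 = 19.90 rad/s, so P_max = T_max·ω = 457.1 W.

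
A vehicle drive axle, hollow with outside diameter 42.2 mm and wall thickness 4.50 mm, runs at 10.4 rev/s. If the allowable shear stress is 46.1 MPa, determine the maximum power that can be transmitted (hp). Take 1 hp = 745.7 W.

36.8 hp

J = π(d_o⁴ − d_i⁴)/32 = π(0.0422⁴ − 0.0332⁴)/32 = 1.921×10^-7 m⁴.
T_max = τ_allow·J/r = 4.61×10^7 × 1.921×10^-7 / 0.0211 = 419.7 N·m.
ω = 2π·10.4 = 65.35 rad/s, so P_max = T_max·ω = 2.742×10^4 W.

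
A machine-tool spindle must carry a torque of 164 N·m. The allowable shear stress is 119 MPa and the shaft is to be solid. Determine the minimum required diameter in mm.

19.1 mm

For a solid shaft τ_max = 16T/(πd³), so d = (16T/(π τ_allow))^(1/3) = (16·164.0/(π·1.19×10^8))^(1/3) = 0.01915 m.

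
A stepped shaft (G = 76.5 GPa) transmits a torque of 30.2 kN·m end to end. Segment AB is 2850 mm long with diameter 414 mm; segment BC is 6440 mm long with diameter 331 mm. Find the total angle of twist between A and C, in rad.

J_AB = π(0.414)⁴/32 = 2.88×10^-3 m⁴; J_BC = π(0.331)⁴/32 = 1.18×10^-3 m⁴.
θ = (T/G)·Σ L_i/J_i = (30200/76.5×10⁹)·(2.85/2.88×10^-3 + 6.44/1.18×10^-3) = 2.547×10^-3 rad.

0.00255 rad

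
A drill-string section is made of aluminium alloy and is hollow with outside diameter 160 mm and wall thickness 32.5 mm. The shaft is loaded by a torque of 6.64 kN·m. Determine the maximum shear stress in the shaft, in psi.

1370 psi

J = π(d_o⁴ − d_i⁴)/32 = π(0.160⁴ − 0.0950⁴)/32 = 5.634×10^-5 m⁴.
τ_max = T·r/J = 6640 × 0.0800 / 5.634×10^-5 = 9.428×10^6 Pa.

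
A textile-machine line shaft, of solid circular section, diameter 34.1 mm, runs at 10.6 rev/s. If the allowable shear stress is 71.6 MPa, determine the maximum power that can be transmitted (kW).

37.1 kW

J = πd⁴/32 = π(0.0341)⁴/32 = 1.327×10^-7 m⁴.
T_max = τ_allow·J/r = 7.16×10^7 × 1.327×10^-7 / 0.0170 = 557.5 N·m.
ω = 2π·10.6 = 66.60 rad/s, so P_max = T_max·ω = 3.713×10^4 W.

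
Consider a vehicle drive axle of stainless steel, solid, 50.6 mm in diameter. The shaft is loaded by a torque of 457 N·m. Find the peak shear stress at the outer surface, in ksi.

J = πd⁴/32 = π(0.0506)⁴/32 = 6.436×10^-7 m⁴.
τ_max = T·r/J = 457.0 × 0.0253 / 6.436×10^-7 = 1.797×10^7 Pa.

2.61 ksi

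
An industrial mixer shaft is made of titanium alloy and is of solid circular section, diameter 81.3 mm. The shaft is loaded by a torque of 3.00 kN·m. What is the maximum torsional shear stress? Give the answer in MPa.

28.4 MPa

J = πd⁴/32 = π(0.0813)⁴/32 = 4.289×10^-6 m⁴.
τ_max = T·r/J = 3000 × 0.0406 / 4.289×10^-6 = 2.843×10^7 Pa.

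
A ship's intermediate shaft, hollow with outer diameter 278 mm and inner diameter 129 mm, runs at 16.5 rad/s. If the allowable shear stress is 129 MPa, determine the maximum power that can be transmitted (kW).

8560 kW

J = π(d_o⁴ − d_i⁴)/32 = π(0.278⁴ − 0.129⁴)/32 = 5.592×10^-4 m⁴.
T_max = τ_allow·J/r = 1.29×10^8 × 5.592×10^-4 / 0.139 = 519000 N·m.
ω = 16.5 rad/s, so P_max = T_max·ω = 8.563×10^6 W.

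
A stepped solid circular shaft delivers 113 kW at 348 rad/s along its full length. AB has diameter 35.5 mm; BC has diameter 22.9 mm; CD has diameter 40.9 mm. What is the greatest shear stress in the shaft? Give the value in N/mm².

138 N/mm²

ω = 348 rad/s, so T = P/ω = 113×10³ / 348.0 = 324.7 N·m.
Under the same torque, τ_max = 16T/(πd³) is largest where d is smallest — segment BC (d = 22.9 mm).
τ_max = 16·324.7/(π·(0.0229)³) = 1.377×10^8 Pa.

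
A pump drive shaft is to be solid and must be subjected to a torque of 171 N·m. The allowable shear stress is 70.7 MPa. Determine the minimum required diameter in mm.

23.1 mm

For a solid shaft τ_max = 16T/(πd³), so d = (16T/(π τ_allow))^(1/3) = (16·171.0/(π·7.07×10^7))^(1/3) = 0.02309 m.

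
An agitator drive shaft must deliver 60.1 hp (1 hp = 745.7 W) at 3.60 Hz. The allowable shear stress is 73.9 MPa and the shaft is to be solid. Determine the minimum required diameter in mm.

51.5 mm

ω = 2π·3.60 = 22.62 rad/s, so T = P/ω = 60.1×745.7 / 22.62 = 1981 N·m.
For a solid shaft τ_max = 16T/(πd³), so d = (16T/(π τ_allow))^(1/3) = (16·1981/(π·7.39×10^7))^(1/3) = 0.05149 m.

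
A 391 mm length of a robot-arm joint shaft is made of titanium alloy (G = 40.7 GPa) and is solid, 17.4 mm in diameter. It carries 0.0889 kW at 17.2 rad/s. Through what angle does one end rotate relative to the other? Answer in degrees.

0.316°

ω = 17.2 rad/s, so T = P/ω = 0.0889×10³ / 17.20 = 5.169 N·m.
J = πd⁴/32 = π(0.0174)⁴/32 = 8.999×10^-9 m⁴.
θ = T·L/(G·J) = 5.169 × 0.391 / (40.7×10⁹ × 8.999×10^-9) = 5.518×10^-3 rad.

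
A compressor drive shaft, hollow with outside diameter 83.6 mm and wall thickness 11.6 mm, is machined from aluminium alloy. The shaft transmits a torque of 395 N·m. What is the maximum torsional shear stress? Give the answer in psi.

J = π(d_o⁴ − d_i⁴)/32 = π(0.0836⁴ − 0.0604⁴)/32 = 3.489×10^-6 m⁴.
τ_max = T·r/J = 395.0 × 0.0418 / 3.489×10^-6 = 4.733×10^6 Pa.

686 psi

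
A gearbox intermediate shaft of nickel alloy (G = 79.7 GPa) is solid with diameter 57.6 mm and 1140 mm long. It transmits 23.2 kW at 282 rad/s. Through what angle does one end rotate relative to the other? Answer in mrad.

1.09 mrad

ω = 282 rad/s, so T = P/ω = 23.2×10³ / 282.0 = 82.27 N·m.
J = πd⁴/32 = π(0.0576)⁴/32 = 1.081×10^-6 m⁴.
θ = T·L/(G·J) = 82.27 × 1.14 / (79.7×10⁹ × 1.081×10^-6) = 1.089×10^-3 rad.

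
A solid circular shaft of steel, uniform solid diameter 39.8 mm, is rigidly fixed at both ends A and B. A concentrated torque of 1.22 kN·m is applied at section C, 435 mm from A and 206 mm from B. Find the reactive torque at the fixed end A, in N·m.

392 N·m

With uniform GJ and both ends fixed, compatibility θ_AC = θ_CB gives T_A·a = T_B·b, together with T_A + T_B = T₀.
T_A = T₀·b/(a+b) = 1220·206/641.0 = 392.1 N·m; T_B = 827.9 N·m.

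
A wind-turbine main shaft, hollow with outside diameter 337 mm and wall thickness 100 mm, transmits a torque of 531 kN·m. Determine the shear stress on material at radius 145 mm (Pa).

6.25e7 Pa

J = π(d_o⁴ − d_i⁴)/32 = π(0.337⁴ − 0.137⁴)/32 = 1.232×10^-3 m⁴.
Shear stress varies linearly with radius: τ = T·r/J = 531000 × 0.145 / 1.232×10^-3 = 6.251×10^7 Pa.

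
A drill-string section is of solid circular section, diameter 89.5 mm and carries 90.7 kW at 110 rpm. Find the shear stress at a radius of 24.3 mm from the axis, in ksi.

4.41 ksi

ω = 2π·110/60 = 11.52 rad/s, so T = P/ω = 90.7×10³ / 11.52 = 7874 N·m.
J = πd⁴/32 = π(0.0895)⁴/32 = 6.299×10^-6 m⁴.
Shear stress varies linearly with radius: τ = T·r/J = 7874 × 0.0243 / 6.299×10^-6 = 3.037×10^7 Pa.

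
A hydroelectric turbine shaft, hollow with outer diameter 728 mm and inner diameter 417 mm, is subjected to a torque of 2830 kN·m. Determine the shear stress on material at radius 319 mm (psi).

5320 psi

J = π(d_o⁴ − d_i⁴)/32 = π(0.728⁴ − 0.417⁴)/32 = 0.02461 m⁴.
Shear stress varies linearly with radius: τ = T·r/J = 2.830e6 × 0.319 / 0.02461 = 3.669×10^7 Pa.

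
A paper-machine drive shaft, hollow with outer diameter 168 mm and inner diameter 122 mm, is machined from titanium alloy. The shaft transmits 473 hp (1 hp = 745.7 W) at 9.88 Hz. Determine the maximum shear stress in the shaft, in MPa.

ω = 2π·9.88 = 62.08 rad/s, so T = P/ω = 473×745.7 / 62.08 = 5682 N·m.
J = π(d_o⁴ − d_i⁴)/32 = π(0.168⁴ − 0.122⁴)/32 = 5.646×10^-5 m⁴.
τ_max = T·r/J = 5682 × 0.0840 / 5.646×10^-5 = 8.454×10^6 Pa.

8.45 MPa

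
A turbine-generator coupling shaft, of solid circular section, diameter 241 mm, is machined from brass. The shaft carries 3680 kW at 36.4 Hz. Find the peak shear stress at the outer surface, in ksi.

ω = 2π·36.4 = 228.7 rad/s, so T = P/ω = 3680×10³ / 228.7 = 16090 N·m.
J = πd⁴/32 = π(0.241)⁴/32 = 3.312×10^-4 m⁴.
τ_max = T·r/J = 16090 × 0.120 / 3.312×10^-4 = 5.854×10^6 Pa.

0.849 ksi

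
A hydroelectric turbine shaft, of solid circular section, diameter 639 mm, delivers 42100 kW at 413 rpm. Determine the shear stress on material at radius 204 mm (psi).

ω = 2π·413/60 = 43.25 rad/s, so T = P/ω = 42100×10³ / 43.25 = 973400 N·m.
J = πd⁴/32 = π(0.639)⁴/32 = 0.01637 m⁴.
Shear stress varies linearly with radius: τ = T·r/J = 973400 × 0.204 / 0.01637 = 1.213×10^7 Pa.

1760 psi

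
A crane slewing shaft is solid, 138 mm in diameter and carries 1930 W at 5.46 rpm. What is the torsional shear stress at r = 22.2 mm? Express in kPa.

ω = 2π·5.46/60 = 0.5718 rad/s, so T = P/ω = 1930 / 0.5718 = 3375 N·m.
J = πd⁴/32 = π(0.138)⁴/32 = 3.561×10^-5 m⁴.
Shear stress varies linearly with radius: τ = T·r/J = 3375 × 0.0222 / 3.561×10^-5 = 2.105×10^6 Pa.

2100 kPa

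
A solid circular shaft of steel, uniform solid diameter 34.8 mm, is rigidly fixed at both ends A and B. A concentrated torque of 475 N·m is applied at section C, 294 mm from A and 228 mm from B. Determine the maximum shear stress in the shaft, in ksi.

With uniform GJ and both ends fixed, compatibility θ_AC = θ_CB gives T_A·a = T_B·b, together with T_A + T_B = T₀.
T_A = T₀·b/(a+b) = 475.0·228/522.0 = 207.5 N·m; T_B = 267.5 N·m.
τ in each portion: τ_AC = 2.51×10^7 Pa, τ_CB = 3.23×10^7 Pa; maximum is in CB.
τ_max = T_CB·r/J = 267.5·0.0174/1.44×10^-7 = 3.233×10^7 Pa.

4.69 ksi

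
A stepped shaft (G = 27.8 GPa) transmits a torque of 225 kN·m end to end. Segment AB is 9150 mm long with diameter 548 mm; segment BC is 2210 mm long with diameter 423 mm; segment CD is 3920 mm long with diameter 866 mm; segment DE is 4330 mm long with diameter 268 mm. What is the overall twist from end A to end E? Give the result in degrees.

4.80°

J_AB = π(0.548)⁴/32 = 8.85×10^-3 m⁴; J_BC = π(0.423)⁴/32 = 3.14×10^-3 m⁴; J_CD = π(0.866)⁴/32 = 0.0552 m⁴; J_DE = π(0.268)⁴/32 = 5.06×10^-4 m⁴.
θ = (T/G)·Σ L_i/J_i = (225000/27.8×10⁹)·(9.15/8.85×10^-3 + 2.21/3.14×10^-3 + 3.92/0.0552 + 4.33/5.06×10^-4) = 0.08383 rad.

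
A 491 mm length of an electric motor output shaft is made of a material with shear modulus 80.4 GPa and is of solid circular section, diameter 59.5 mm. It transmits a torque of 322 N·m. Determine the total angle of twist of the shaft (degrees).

0.0916°

J = πd⁴/32 = π(0.0595)⁴/32 = 1.230×10^-6 m⁴.
θ = T·L/(G·J) = 322.0 × 0.491 / (80.4×10⁹ × 1.230×10^-6) = 1.598×10^-3 rad.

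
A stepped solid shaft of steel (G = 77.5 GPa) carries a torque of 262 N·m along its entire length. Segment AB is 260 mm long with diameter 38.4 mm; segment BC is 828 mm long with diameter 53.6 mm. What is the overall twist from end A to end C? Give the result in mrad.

J_AB = π(0.0384)⁴/32 = 2.13×10^-7 m⁴; J_BC = π(0.0536)⁴/32 = 8.10×10^-7 m⁴.
θ = (T/G)·Σ L_i/J_i = (262.0/77.5×10⁹)·(0.260/2.13×10^-7 + 0.828/8.10×10^-7) = 7.572×10^-3 rad.

7.57 mrad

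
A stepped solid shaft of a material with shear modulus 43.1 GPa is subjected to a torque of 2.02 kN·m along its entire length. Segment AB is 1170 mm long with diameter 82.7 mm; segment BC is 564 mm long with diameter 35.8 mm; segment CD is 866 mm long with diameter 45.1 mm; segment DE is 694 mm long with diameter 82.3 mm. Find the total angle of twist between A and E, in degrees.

J_AB = π(0.0827)⁴/32 = 4.59×10^-6 m⁴; J_BC = π(0.0358)⁴/32 = 1.61×10^-7 m⁴; J_CD = π(0.0451)⁴/32 = 4.06×10^-7 m⁴; J_DE = π(0.0823)⁴/32 = 4.50×10^-6 m⁴.
θ = (T/G)·Σ L_i/J_i = (2020/43.1×10⁹)·(1.17/4.59×10^-6 + 0.564/1.61×10^-7 + 0.866/4.06×10^-7 + 0.694/4.50×10^-6) = 0.2830 rad.

16.2°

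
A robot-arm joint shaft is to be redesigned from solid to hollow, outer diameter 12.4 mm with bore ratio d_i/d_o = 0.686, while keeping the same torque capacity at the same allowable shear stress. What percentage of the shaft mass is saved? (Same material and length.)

Equal τ_max and T ⇒ the solid shaft needs d_s³ = d_o³(1−k⁴), so d_s = 12.4·(1−0.686⁴)^(1/3) = 11.41 mm.
Area ratio A_h/A_s = d_o²(1−k²)/d_s² = (1−k²)/(1−k⁴)^(2/3) = 0.6256.
Mass saving = 1 − 0.6256 = 37.4 %.

37.4 %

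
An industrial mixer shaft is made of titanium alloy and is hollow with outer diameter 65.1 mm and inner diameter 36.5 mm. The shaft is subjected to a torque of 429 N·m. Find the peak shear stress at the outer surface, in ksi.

1.27 ksi

J = π(d_o⁴ − d_i⁴)/32 = π(0.0651⁴ − 0.0365⁴)/32 = 1.589×10^-6 m⁴.
τ_max = T·r/J = 429.0 × 0.0325 / 1.589×10^-6 = 8.788×10^6 Pa.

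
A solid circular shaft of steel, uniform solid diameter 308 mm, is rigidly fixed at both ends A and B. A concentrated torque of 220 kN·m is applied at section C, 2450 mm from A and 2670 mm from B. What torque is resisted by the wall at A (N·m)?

115000 N·m

With uniform GJ and both ends fixed, compatibility θ_AC = θ_CB gives T_A·a = T_B·b, together with T_A + T_B = T₀.
T_A = T₀·b/(a+b) = 220000·2670/5120 = 114700 N·m; T_B = 105300 N·m.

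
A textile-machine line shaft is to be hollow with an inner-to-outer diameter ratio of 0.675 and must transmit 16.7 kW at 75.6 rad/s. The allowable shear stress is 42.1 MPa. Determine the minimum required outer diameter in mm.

ω = 75.6 rad/s, so T = P/ω = 16.7×10³ / 75.60 = 220.9 N·m.
For a hollow shaft with d_i/d_o = 0.675: τ_max = 16T/(π d_o³ (1−k⁴)), so d_o = [16T/(π τ_allow (1−k⁴))]^(1/3) = [16·220.9/(π·4.21×10^7·0.7924)]^(1/3) = 0.03231 m.

32.3 mm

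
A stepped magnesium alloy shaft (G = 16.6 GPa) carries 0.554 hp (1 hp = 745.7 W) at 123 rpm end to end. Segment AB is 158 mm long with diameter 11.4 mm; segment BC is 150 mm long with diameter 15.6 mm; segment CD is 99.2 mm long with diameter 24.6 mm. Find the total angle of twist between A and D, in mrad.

ω = 2π·123/60 = 12.88 rad/s, so T = P/ω = 0.554×745.7 / 12.88 = 32.07 N·m.
J_AB = π(0.0114)⁴/32 = 1.66×10^-9 m⁴; J_BC = π(0.0156)⁴/32 = 5.81×10^-9 m⁴; J_CD = π(0.0246)⁴/32 = 3.60×10^-8 m⁴.
θ = (T/G)·Σ L_i/J_i = (32.07/16.6×10⁹)·(0.158/1.66×10^-9 + 0.150/5.81×10^-9 + 0.0992/3.60×10^-8) = 0.2393 rad.

239 mrad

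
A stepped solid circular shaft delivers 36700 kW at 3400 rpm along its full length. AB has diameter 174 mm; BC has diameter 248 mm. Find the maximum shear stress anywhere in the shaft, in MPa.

ω = 2π·3400/60 = 356.0 rad/s, so T = P/ω = 36700×10³ / 356.0 = 103100 N·m.
Under the same torque, τ_max = 16T/(πd³) is largest where d is smallest — segment AB (d = 174 mm).
τ_max = 16·103100/(π·(0.174)³) = 9.965×10^7 Pa.

99.7 MPa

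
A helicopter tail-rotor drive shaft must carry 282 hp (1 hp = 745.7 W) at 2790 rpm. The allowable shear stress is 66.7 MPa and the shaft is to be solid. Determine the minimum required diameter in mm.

ω = 2π·2790/60 = 292.2 rad/s, so T = P/ω = 282×745.7 / 292.2 = 719.7 N·m.
For a solid shaft τ_max = 16T/(πd³), so d = (16T/(π τ_allow))^(1/3) = (16·719.7/(π·6.67×10^7))^(1/3) = 0.03802 m.

38.0 mm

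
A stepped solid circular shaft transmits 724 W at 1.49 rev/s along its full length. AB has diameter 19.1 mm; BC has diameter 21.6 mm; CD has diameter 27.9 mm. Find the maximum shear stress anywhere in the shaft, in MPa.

ω = 2π·1.49 = 9.362 rad/s, so T = P/ω = 724 / 9.362 = 77.33 N·m.
Under the same torque, τ_max = 16T/(πd³) is largest where d is smallest — segment AB (d = 19.1 mm).
τ_max = 16·77.33/(π·(0.0191)³) = 5.653×10^7 Pa.

56.5 MPa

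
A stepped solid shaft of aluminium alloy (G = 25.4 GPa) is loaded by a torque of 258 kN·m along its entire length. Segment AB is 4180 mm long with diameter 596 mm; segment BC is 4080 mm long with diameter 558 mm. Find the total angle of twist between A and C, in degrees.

J_AB = π(0.596)⁴/32 = 0.0124 m⁴; J_BC = π(0.558)⁴/32 = 9.52×10^-3 m⁴.
θ = (T/G)·Σ L_i/J_i = (258000/25.4×10⁹)·(4.18/0.0124 + 4.08/9.52×10^-3) = 7.782×10^-3 rad.

0.446°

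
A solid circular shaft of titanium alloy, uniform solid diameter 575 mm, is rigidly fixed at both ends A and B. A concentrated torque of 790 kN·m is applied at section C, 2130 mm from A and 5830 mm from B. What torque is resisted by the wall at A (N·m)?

579000 N·m

With uniform GJ and both ends fixed, compatibility θ_AC = θ_CB gives T_A·a = T_B·b, together with T_A + T_B = T₀.
T_A = T₀·b/(a+b) = 790000·5830/7960 = 578600 N·m; T_B = 211400 N·m.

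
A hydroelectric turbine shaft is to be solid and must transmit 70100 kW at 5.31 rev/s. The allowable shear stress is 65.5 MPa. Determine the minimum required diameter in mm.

ω = 2π·5.31 = 33.36 rad/s, so T = P/ω = 70100×10³ / 33.36 = 2.101e6 N·m.
For a solid shaft τ_max = 16T/(πd³), so d = (16T/(π τ_allow))^(1/3) = (16·2.101e6/(π·6.55×10^7))^(1/3) = 0.5467 m.

547 mm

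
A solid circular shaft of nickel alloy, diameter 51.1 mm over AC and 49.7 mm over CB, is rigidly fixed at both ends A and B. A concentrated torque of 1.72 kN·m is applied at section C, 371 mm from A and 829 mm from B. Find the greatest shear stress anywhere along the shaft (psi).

Compatibility: T_A·a/J_AC = T_B·b/J_CB with T_A + T_B = T₀.
J_AC = 6.69×10^-7 m⁴, J_CB = 5.99×10^-7 m⁴, so T_A = T₀·(J_AC/a)/((J_AC/a)+(J_CB/b)) = 1228 N·m, T_B = 491.8 N·m.
τ in each portion: τ_AC = 4.69×10^7 Pa, τ_CB = 2.04×10^7 Pa; maximum is in AC.
τ_max = T_AC·r/J = 1228·0.0255/6.69×10^-7 = 4.688×10^7 Pa.

6800 psi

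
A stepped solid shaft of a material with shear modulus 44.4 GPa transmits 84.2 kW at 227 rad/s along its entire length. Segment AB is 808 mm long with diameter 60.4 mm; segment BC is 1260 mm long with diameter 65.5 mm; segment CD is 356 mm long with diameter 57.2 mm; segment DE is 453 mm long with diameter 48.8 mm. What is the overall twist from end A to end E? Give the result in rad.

0.0206 rad

ω = 227 rad/s, so T = P/ω = 84.2×10³ / 227.0 = 370.9 N·m.
J_AB = π(0.0604)⁴/32 = 1.31×10^-6 m⁴; J_BC = π(0.0655)⁴/32 = 1.81×10^-6 m⁴; J_CD = π(0.0572)⁴/32 = 1.05×10^-6 m⁴; J_DE = π(0.0488)⁴/32 = 5.57×10^-7 m⁴.
θ = (T/G)·Σ L_i/J_i = (370.9/44.4×10⁹)·(0.808/1.31×10^-6 + 1.26/1.81×10^-6 + 0.356/1.05×10^-6 + 0.453/5.57×10^-7) = 0.02062 rad.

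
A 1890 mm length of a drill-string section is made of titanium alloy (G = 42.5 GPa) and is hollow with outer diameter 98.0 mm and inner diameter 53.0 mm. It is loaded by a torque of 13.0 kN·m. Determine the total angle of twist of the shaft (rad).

J = π(d_o⁴ − d_i⁴)/32 = π(0.0980⁴ − 0.0530⁴)/32 = 8.281×10^-6 m⁴.
θ = T·L/(G·J) = 13000 × 1.89 / (42.5×10⁹ × 8.281×10^-6) = 0.06982 rad.

0.0698 rad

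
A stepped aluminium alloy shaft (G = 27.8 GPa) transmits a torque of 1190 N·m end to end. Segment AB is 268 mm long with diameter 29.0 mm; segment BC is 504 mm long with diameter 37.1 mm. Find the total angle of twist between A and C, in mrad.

281 mrad

J_AB = π(0.0290)⁴/32 = 6.94×10^-8 m⁴; J_BC = π(0.0371)⁴/32 = 1.86×10^-7 m⁴.
θ = (T/G)·Σ L_i/J_i = (1190/27.8×10⁹)·(0.268/6.94×10^-8 + 0.504/1.86×10^-7) = 0.2812 rad.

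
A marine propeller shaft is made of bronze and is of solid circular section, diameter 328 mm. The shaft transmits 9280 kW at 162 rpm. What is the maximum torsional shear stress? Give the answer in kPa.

79000 kPa

ω = 2π·162/60 = 16.96 rad/s, so T = P/ω = 9280×10³ / 16.96 = 547000 N·m.
J = πd⁴/32 = π(0.328)⁴/32 = 1.136×10^-3 m⁴.
τ_max = T·r/J = 547000 × 0.164 / 1.136×10^-3 = 7.895×10^7 Pa.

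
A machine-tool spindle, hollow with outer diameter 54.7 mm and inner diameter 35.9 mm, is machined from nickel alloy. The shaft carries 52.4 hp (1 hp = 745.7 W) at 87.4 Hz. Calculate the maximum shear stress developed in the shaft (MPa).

ω = 2π·87.4 = 549.2 rad/s, so T = P/ω = 52.4×745.7 / 549.2 = 71.15 N·m.
J = π(d_o⁴ − d_i⁴)/32 = π(0.0547⁴ − 0.0359⁴)/32 = 7.158×10^-7 m⁴.
τ_max = T·r/J = 71.15 × 0.0274 / 7.158×10^-7 = 2.719×10^6 Pa.

2.72 MPa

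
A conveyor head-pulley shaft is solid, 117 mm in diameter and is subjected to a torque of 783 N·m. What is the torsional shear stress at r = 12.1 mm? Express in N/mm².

0.515 N/mm²

J = πd⁴/32 = π(0.117)⁴/32 = 1.840×10^-5 m⁴.
Shear stress varies linearly with radius: τ = T·r/J = 783.0 × 0.0121 / 1.840×10^-5 = 5.150×10^5 Pa.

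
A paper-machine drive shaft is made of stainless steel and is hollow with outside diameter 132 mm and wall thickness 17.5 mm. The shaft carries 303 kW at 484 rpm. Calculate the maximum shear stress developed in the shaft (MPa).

ω = 2π·484/60 = 50.68 rad/s, so T = P/ω = 303×10³ / 50.68 = 5978 N·m.
J = π(d_o⁴ − d_i⁴)/32 = π(0.132⁴ − 0.0970⁴)/32 = 2.111×10^-5 m⁴.
τ_max = T·r/J = 5978 × 0.0660 / 2.111×10^-5 = 1.869×10^7 Pa.

18.7 MPa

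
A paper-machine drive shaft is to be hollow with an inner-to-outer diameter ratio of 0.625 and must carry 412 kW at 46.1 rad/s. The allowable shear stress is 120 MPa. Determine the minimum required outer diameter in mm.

76.5 mm

ω = 46.1 rad/s, so T = P/ω = 412×10³ / 46.10 = 8937 N·m.
For a hollow shaft with d_i/d_o = 0.625: τ_max = 16T/(π d_o³ (1−k⁴)), so d_o = [16T/(π τ_allow (1−k⁴))]^(1/3) = [16·8937/(π·1.20×10^8·0.8474)]^(1/3) = 0.07649 m.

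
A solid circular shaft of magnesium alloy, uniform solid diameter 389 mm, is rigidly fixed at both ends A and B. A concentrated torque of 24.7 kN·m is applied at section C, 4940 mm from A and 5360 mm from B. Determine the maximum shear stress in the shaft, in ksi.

With uniform GJ and both ends fixed, compatibility θ_AC = θ_CB gives T_A·a = T_B·b, together with T_A + T_B = T₀.
T_A = T₀·b/(a+b) = 24700·5360/10300 = 12850 N·m; T_B = 11850 N·m.
τ in each portion: τ_AC = 1.11×10^6 Pa, τ_CB = 1.02×10^6 Pa; maximum is in AC.
τ_max = T_AC·r/J = 12850·0.195/2.25×10^-3 = 1.112×10^6 Pa.

0.161 ksi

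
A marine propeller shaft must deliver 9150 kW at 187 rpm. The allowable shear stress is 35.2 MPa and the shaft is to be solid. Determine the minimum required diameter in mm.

ω = 2π·187/60 = 19.58 rad/s, so T = P/ω = 9150×10³ / 19.58 = 467300 N·m.
For a solid shaft τ_max = 16T/(πd³), so d = (16T/(π τ_allow))^(1/3) = (16·467300/(π·3.52×10^7))^(1/3) = 0.4074 m.

407 mm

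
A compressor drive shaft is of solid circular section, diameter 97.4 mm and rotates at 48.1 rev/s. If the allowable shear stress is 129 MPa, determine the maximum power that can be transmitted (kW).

J = πd⁴/32 = π(0.0974)⁴/32 = 8.836×10^-6 m⁴.
T_max = τ_allow·J/r = 1.29×10^8 × 8.836×10^-6 / 0.0487 = 23400 N·m.
ω = 2π·48.1 = 302.2 rad/s, so P_max = T_max·ω = 7.073×10^6 W.

7070 kW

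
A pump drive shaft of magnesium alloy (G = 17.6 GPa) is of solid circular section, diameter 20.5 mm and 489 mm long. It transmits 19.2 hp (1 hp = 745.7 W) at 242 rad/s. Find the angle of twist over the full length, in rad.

0.0948 rad

ω = 242 rad/s, so T = P/ω = 19.2×745.7 / 242.0 = 59.16 N·m.
J = πd⁴/32 = π(0.0205)⁴/32 = 1.734×10^-8 m⁴.
θ = T·L/(G·J) = 59.16 × 0.489 / (17.6×10⁹ × 1.734×10^-8) = 0.09480 rad.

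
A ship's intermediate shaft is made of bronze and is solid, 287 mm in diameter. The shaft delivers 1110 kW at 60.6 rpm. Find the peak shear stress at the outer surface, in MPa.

ω = 2π·60.6/60 = 6.346 rad/s, so T = P/ω = 1110×10³ / 6.346 = 174900 N·m.
J = πd⁴/32 = π(0.287)⁴/32 = 6.661×10^-4 m⁴.
τ_max = T·r/J = 174900 × 0.143 / 6.661×10^-4 = 3.768×10^7 Pa.

37.7 MPa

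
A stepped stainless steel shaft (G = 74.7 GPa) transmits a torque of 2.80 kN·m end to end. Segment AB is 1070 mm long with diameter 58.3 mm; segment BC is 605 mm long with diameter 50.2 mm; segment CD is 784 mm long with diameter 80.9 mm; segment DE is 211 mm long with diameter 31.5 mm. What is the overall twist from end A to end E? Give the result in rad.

J_AB = π(0.0583)⁴/32 = 1.13×10^-6 m⁴; J_BC = π(0.0502)⁴/32 = 6.23×10^-7 m⁴; J_CD = π(0.0809)⁴/32 = 4.21×10^-6 m⁴; J_DE = π(0.0315)⁴/32 = 9.67×10^-8 m⁴.
θ = (T/G)·Σ L_i/J_i = (2800/74.7×10⁹)·(1.07/1.13×10^-6 + 0.605/6.23×10^-7 + 0.784/4.21×10^-6 + 0.211/9.67×10^-8) = 0.1605 rad.

0.161 rad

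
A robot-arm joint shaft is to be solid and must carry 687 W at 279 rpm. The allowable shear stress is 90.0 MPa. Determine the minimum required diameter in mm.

11.0 mm

ω = 2π·279/60 = 29.22 rad/s, so T = P/ω = 687 / 29.22 = 23.51 N·m.
For a solid shaft τ_max = 16T/(πd³), so d = (16T/(π τ_allow))^(1/3) = (16·23.51/(π·9.00×10^7))^(1/3) = 0.01100 m.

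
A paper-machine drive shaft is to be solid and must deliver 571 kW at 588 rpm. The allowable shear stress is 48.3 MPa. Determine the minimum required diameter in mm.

99.3 mm

ω = 2π·588/60 = 61.58 rad/s, so T = P/ω = 571×10³ / 61.58 = 9273 N·m.
For a solid shaft τ_max = 16T/(πd³), so d = (16T/(π τ_allow))^(1/3) = (16·9273/(π·4.83×10^7))^(1/3) = 0.09925 m.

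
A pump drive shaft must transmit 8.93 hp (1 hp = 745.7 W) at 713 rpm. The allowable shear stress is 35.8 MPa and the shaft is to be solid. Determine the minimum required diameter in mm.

23.3 mm

ω = 2π·713/60 = 74.67 rad/s, so T = P/ω = 8.93×745.7 / 74.67 = 89.19 N·m.
For a solid shaft τ_max = 16T/(πd³), so d = (16T/(π τ_allow))^(1/3) = (16·89.19/(π·3.58×10^7))^(1/3) = 0.02332 m.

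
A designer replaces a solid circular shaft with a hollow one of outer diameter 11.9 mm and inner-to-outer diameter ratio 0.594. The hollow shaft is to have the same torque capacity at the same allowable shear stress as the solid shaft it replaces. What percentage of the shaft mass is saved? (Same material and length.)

29.3 %

Equal τ_max and T ⇒ the solid shaft needs d_s³ = d_o³(1−k⁴), so d_s = 11.9·(1−0.594⁴)^(1/3) = 11.38 mm.
Area ratio A_h/A_s = d_o²(1−k²)/d_s² = (1−k²)/(1−k⁴)^(2/3) = 0.7071.
Mass saving = 1 − 0.7071 = 29.3 %.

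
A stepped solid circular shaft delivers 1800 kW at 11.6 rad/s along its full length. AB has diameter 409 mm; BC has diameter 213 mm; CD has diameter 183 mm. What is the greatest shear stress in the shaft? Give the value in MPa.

129 MPa

ω = 11.6 rad/s, so T = P/ω = 1800×10³ / 11.60 = 155200 N·m.
Under the same torque, τ_max = 16T/(πd³) is largest where d is smallest — segment CD (d = 183 mm).
τ_max = 16·155200/(π·(0.183)³) = 1.290×10^8 Pa.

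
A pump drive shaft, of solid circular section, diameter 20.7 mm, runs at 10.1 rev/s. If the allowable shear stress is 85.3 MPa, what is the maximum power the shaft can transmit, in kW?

J = πd⁴/32 = π(0.0207)⁴/32 = 1.803×10^-8 m⁴.
T_max = τ_allow·J/r = 8.53×10^7 × 1.803×10^-8 / 0.0103 = 148.6 N·m.
ω = 2π·10.1 = 63.46 rad/s, so P_max = T_max·ω = 9427 W.

9.43 kW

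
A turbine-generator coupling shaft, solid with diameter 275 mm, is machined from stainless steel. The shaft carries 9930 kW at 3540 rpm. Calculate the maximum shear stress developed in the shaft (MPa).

ω = 2π·3540/60 = 370.7 rad/s, so T = P/ω = 9930×10³ / 370.7 = 26790 N·m.
J = πd⁴/32 = π(0.275)⁴/32 = 5.615×10^-4 m⁴.
τ_max = T·r/J = 26790 × 0.138 / 5.615×10^-4 = 6.560×10^6 Pa.

6.56 MPa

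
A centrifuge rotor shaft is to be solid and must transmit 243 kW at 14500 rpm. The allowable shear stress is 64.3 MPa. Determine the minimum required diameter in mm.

23.3 mm

ω = 2π·14500/60 = 1518 rad/s, so T = P/ω = 243×10³ / 1518 = 160.0 N·m.
For a solid shaft τ_max = 16T/(πd³), so d = (16T/(π τ_allow))^(1/3) = (16·160.0/(π·6.43×10^7))^(1/3) = 0.02332 m.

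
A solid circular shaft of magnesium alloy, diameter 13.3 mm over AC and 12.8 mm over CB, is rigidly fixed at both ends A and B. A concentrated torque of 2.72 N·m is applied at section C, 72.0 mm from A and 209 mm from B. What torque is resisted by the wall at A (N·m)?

2.10 N·m

Compatibility: T_A·a/J_AC = T_B·b/J_CB with T_A + T_B = T₀.
J_AC = 3.07×10^-9 m⁴, J_CB = 2.64×10^-9 m⁴, so T_A = T₀·(J_AC/a)/((J_AC/a)+(J_CB/b)) = 2.100 N·m, T_B = 0.6205 N·m.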